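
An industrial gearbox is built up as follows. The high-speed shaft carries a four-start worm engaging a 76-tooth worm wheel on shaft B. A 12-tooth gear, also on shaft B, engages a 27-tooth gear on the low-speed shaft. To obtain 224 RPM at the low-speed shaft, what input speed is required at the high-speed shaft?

Overall ratio R = 19 × 2.25 = 42.75.
Required input speed = output speed × R = 224 × 42.75 = 9576 RPM.

9576 RPM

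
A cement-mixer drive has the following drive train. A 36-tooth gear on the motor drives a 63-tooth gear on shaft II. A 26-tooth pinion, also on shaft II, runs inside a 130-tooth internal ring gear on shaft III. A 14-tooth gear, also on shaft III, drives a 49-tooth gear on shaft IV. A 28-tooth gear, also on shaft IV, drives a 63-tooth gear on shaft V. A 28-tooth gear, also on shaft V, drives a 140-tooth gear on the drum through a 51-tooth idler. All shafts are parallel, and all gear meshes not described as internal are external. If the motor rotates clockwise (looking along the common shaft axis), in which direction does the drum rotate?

the motor → shaft II: external mesh, 1 reversal → CCW.
shaft II → shaft III: internal mesh, same direction → CCW.
shaft III → shaft IV: external mesh, 1 reversal → CW.
shaft IV → shaft V: external mesh, 1 reversal → CCW.
shaft V → the drum: driver → idler → driven is 2 external meshes, 2 reversals → CCW.
5 reversals in total — an odd number — so the drum turns opposite to the motor.

counterclockwise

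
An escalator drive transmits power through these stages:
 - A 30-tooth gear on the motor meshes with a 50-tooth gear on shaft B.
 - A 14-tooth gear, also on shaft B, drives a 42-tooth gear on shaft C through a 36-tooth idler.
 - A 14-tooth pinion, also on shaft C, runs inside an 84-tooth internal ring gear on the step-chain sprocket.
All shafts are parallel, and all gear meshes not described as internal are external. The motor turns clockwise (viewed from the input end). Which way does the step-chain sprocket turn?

counterclockwise

the motor → shaft B: external mesh, 1 reversal → CCW.
shaft B → shaft C: driver → idler → driven is 2 external meshes, 2 reversals → CCW.
shaft C → the step-chain sprocket: internal mesh, same direction → CCW.
3 reversals in total — an odd number — so the step-chain sprocket turns opposite to the motor.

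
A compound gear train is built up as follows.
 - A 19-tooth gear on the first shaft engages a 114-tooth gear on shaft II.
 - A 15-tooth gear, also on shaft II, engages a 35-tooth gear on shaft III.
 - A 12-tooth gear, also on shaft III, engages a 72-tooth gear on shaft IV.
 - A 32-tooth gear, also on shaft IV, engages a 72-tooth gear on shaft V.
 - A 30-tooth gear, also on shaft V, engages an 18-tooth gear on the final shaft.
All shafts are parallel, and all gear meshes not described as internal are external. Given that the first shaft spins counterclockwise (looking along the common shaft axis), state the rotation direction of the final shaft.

the first shaft → shaft II: external mesh, 1 reversal → CW.
shaft II → shaft III: external mesh, 1 reversal → CCW.
shaft III → shaft IV: external mesh, 1 reversal → CW.
shaft IV → shaft V: external mesh, 1 reversal → CCW.
shaft V → the final shaft: external mesh, 1 reversal → CW.
5 reversals in total — an odd number — so the final shaft turns opposite to the first shaft.

clockwise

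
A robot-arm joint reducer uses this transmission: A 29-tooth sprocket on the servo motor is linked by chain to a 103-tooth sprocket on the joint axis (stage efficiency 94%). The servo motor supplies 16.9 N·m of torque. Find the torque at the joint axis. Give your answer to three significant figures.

Chain: ratio = 103/29 = 3.5517; torque at the joint axis = 16.9 × 3.5517 × 0.94 = 56.423 N·m.

56.4 N·m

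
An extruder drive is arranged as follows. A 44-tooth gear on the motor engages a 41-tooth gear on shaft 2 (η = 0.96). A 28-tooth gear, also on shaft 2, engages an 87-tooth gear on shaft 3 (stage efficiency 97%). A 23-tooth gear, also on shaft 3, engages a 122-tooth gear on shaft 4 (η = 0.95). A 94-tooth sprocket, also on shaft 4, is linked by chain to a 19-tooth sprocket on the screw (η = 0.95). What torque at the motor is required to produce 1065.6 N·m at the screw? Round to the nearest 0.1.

408.5 N·m

Overall ratio R = 0.93182 × 3.1071 × 5.3043 × 0.20213 = 3.1042; overall efficiency η = 0.96 × 0.97 × 0.95 × 0.95 = 0.8404.
Input torque = output torque / (R × η) = 1065.6 / (3.1042 × 0.8404) = 408.46 N·m.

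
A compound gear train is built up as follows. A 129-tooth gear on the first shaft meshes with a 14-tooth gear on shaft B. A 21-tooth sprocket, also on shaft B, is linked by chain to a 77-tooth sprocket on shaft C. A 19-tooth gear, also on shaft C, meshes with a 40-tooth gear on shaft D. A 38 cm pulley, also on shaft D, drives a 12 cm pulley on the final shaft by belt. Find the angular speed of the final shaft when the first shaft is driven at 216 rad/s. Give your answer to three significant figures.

816 rad/s

Gear mesh: ratio = 14/129 = 0.10853, so shaft B turns at 216 / 0.10853 = 1990.3 rad/s.
Chain: ratio = 77/21 = 3.6667, so shaft C turns at 1990.3 / 3.6667 = 542.81 rad/s.
Gear mesh: ratio = 40/19 = 2.1053, so shaft D turns at 542.81 / 2.1053 = 257.83 rad/s.
Belt: ratio = 12/38 = 0.31579, so the final shaft turns at 257.83 / 0.31579 = 816.47 rad/s.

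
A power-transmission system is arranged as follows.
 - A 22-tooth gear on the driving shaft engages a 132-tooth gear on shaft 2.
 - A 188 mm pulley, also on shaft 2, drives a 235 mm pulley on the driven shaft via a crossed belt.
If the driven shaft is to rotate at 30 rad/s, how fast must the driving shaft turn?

Overall ratio R = 6 × 1.25 = 7.5.
Required input speed = output speed × R = 30 × 7.5 = 225 rad/s.

225 rad/s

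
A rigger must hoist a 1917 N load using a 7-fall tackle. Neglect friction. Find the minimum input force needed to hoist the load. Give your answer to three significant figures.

274 N

Block-and-tackle MA = number of supporting rope parts = 7.
Effort = load / MA = 1917 / 7 = 273.86 N.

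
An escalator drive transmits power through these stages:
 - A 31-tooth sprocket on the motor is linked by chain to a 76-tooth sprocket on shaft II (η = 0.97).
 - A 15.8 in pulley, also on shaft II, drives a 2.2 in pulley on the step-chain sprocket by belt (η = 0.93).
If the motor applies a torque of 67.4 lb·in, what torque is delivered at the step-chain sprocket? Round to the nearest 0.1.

After the chain (76/31): 67.4 × 2.4516 × 0.97 = 160.28 lb·in
After the belt (2.2/15.8): 160.28 × 0.13924 × 0.93 = 20.755 lb·in

20.8 lb·in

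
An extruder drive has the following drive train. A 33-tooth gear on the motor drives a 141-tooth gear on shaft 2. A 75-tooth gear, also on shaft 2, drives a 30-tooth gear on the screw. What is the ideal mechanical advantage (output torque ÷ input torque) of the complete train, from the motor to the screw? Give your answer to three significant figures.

1.71

Each stage contributes driven/driver: gear mesh 141/33 = 4.2727, gear mesh 30/75 = 0.4.
Overall: 4.2727 × 0.4 = 1.7091.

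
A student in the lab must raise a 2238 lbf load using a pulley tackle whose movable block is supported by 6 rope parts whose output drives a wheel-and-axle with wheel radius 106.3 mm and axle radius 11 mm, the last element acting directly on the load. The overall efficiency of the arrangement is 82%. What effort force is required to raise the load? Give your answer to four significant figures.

47.07 lbf

Block-and-tackle MA = number of supporting rope parts = 6.
Wheel-and-axle MA = R/r = 106.3/11 = 9.6636.
Combined ideal MA = 6 × 9.6636 = 57.982.
Actual MA = 57.982 × 0.82 = 47.545.
Effort = load / actual MA = 2238 / 47.545 = 47.071 lbf.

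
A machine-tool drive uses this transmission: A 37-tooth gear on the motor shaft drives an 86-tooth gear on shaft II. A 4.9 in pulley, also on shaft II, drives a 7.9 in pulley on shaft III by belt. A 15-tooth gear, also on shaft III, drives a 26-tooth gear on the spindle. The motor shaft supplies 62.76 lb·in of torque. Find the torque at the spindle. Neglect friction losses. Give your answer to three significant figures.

Gear mesh: ratio = 86/37 = 2.3243; torque at shaft II = 62.76 × 2.3243 = 145.87 lb·in.
Belt: ratio = 7.9/4.9 = 1.6122; torque at shaft III = 145.87 × 1.6122 = 235.19 lb·in.
Gear mesh: ratio = 26/15 = 1.7333; torque at the spindle = 235.19 × 1.7333 = 407.65 lb·in.

408 lb·in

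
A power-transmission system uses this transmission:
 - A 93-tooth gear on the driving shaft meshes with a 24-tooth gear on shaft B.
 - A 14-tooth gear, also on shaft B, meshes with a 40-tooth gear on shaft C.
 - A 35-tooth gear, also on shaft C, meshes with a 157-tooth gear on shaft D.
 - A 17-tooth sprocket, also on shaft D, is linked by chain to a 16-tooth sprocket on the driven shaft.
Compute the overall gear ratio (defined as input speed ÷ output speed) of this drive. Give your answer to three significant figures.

3.11

Each stage contributes driven/driver: gear mesh 24/93 = 0.25806, gear mesh 40/14 = 2.8571, gear mesh 157/35 = 4.4857, chain 16/17 = 0.94118.
Overall: 0.25806 × 2.8571 × 4.4857 × 0.94118 = 3.1129.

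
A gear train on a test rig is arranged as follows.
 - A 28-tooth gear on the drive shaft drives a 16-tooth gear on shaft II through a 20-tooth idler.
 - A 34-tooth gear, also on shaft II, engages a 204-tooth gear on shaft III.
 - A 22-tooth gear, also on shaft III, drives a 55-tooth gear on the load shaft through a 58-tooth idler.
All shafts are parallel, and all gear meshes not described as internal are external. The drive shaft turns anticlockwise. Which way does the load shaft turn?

the drive shaft → shaft II: driver → idler → driven is 2 external meshes, 2 reversals → CCW.
shaft II → shaft III: external mesh, 1 reversal → CW.
shaft III → the load shaft: driver → idler → driven is 2 external meshes, 2 reversals → CW.
5 reversals in total — an odd number — so the load shaft turns opposite to the drive shaft.

clockwise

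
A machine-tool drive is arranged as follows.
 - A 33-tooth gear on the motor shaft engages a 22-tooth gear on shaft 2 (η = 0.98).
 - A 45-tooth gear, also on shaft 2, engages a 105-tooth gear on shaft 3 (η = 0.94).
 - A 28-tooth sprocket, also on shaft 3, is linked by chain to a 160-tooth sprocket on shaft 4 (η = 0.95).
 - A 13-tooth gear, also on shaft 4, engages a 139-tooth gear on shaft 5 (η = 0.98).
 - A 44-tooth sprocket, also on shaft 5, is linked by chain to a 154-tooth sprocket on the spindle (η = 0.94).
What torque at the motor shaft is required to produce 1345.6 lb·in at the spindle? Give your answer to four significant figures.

5.018 lb·in

Overall ratio R = 0.66667 × 2.3333 × 5.7143 × 10.692 × 3.5 = 332.65; overall efficiency η = 0.98 × 0.94 × 0.95 × 0.98 × 0.94 = 0.8062.
Input torque = output torque / (R × η) = 1345.6 / (332.65 × 0.8062) = 5.0176 lb·in.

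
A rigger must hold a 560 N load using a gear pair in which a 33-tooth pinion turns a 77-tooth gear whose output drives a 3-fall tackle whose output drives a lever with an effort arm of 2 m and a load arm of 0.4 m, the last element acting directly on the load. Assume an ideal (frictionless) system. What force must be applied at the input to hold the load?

Gear pair MA = 77/33 = 2.3333.
Block-and-tackle MA = number of supporting rope parts = 3.
Lever MA = effort arm / load arm = 2/0.4 = 5.
Combined ideal MA = 2.3333 × 3 × 5 = 35.
Effort = load / MA = 560 / 35 = 16 N.

16 N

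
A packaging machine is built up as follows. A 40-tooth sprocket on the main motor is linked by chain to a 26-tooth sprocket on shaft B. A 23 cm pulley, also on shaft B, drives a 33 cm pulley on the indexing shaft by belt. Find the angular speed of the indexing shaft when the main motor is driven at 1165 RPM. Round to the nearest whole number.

Chain: ratio = 26/40 = 0.65, so shaft B turns at 1165 / 0.65 = 1792.3 RPM.
Belt: ratio = 33/23 = 1.4348, so the indexing shaft turns at 1792.3 / 1.4348 = 1249.2 RPM.

1249 RPM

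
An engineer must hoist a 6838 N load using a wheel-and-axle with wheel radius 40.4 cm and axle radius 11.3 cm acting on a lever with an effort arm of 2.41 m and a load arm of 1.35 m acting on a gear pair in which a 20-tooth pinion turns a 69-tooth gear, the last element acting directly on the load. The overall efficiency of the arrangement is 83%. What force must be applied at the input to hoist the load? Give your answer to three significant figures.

Wheel-and-axle MA = R/r = 40.4/11.3 = 3.5752.
Lever MA = effort arm / load arm = 2.41/1.35 = 1.7852.
Gear pair MA = 69/20 = 3.45.
Combined ideal MA = 3.5752 × 1.7852 × 3.45 = 22.019.
Actual MA = 22.019 × 0.83 = 18.276.
Effort = load / actual MA = 6838 / 18.276 = 374.15 N.

374 N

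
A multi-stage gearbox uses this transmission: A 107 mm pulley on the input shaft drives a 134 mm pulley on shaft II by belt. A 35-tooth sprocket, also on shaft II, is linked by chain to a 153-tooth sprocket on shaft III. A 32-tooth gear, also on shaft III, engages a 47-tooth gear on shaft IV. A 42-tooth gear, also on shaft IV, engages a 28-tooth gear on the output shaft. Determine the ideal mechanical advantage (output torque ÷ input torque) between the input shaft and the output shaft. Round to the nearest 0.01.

Each stage contributes driven/driver: belt 134/107 = 1.2523, chain 153/35 = 4.3714, gear mesh 47/32 = 1.4688, gear mesh 28/42 = 0.66667.
Overall: 1.2523 × 4.3714 × 1.4688 × 0.66667 = 5.3604.

5.36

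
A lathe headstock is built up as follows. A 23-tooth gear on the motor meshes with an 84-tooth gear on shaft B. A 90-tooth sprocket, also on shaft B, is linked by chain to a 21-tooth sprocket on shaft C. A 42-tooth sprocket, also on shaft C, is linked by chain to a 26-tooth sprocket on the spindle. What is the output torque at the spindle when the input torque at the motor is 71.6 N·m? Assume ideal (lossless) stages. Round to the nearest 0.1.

gear mesh 84/23 = 3.6522 → τ = 71.6·3.6522 = 261.5 N·m
chain 21/90 = 0.23333 → τ = 261.5·0.23333 = 61.016 N·m
chain 26/42 = 0.61905 → τ = 61.016·0.61905 = 37.772 N·m

37.8 N·m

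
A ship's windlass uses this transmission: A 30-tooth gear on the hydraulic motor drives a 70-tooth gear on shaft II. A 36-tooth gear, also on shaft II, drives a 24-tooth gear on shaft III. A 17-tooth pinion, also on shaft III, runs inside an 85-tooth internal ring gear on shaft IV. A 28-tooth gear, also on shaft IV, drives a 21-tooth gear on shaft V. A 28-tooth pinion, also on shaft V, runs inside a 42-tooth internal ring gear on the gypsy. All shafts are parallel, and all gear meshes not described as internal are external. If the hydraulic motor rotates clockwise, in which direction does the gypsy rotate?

counterclockwise

the hydraulic motor → shaft II: external mesh, 1 reversal → CCW.
shaft II → shaft III: external mesh, 1 reversal → CW.
shaft III → shaft IV: internal mesh, same direction → CW.
shaft IV → shaft V: external mesh, 1 reversal → CCW.
shaft V → the gypsy: internal mesh, same direction → CCW.
3 reversals in total — an odd number — so the gypsy turns opposite to the hydraulic motor.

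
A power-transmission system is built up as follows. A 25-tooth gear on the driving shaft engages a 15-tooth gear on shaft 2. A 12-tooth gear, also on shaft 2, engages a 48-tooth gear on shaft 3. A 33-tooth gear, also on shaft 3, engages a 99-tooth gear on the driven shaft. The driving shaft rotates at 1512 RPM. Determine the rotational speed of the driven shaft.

gear mesh 15/25 = 0.6 → 1512/0.6 = 2520 RPM
gear mesh 48/12 = 4 → 2520/4 = 630 RPM
gear mesh 99/33 = 3 → 630/3 = 210 RPM

210 RPM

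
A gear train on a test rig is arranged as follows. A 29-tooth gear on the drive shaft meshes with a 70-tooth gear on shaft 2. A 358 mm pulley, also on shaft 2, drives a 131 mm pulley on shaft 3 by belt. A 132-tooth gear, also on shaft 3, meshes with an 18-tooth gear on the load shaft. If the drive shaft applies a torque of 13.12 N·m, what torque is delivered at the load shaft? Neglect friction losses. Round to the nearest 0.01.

Gear mesh: ratio = 70/29 = 2.4138; torque at shaft 2 = 13.12 × 2.4138 = 31.669 N·m.
Belt: ratio = 131/358 = 0.36592; torque at shaft 3 = 31.669 × 0.36592 = 11.588 N·m.
Gear mesh: ratio = 18/132 = 0.13636; torque at the load shaft = 11.588 × 0.13636 = 1.5802 N·m.

1.58 N·m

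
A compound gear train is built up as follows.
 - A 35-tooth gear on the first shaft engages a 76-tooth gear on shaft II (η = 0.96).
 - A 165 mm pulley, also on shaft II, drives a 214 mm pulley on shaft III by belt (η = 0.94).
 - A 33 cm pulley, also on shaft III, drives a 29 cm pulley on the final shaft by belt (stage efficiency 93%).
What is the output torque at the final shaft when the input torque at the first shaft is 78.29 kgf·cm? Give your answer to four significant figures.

Gear mesh: ratio = 76/35 = 2.1714; torque at shaft II = 78.29 × 2.1714 × 0.96 = 163.2 kgf·cm.
Belt: ratio = 214/165 = 1.297; torque at shaft III = 163.2 × 1.297 × 0.94 = 198.97 kgf·cm.
Belt: ratio = 29/33 = 0.87879; torque at the final shaft = 198.97 × 0.87879 × 0.93 = 162.61 kgf·cm.

162.6 kgf·cm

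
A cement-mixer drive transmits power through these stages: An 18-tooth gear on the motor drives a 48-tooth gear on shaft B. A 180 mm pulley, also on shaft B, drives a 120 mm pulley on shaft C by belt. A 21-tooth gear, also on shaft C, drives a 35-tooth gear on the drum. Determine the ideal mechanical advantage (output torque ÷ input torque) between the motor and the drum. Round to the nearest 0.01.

2.96

Each stage contributes driven/driver: gear mesh 48/18 = 2.6667, belt 120/180 = 0.66667, gear mesh 35/21 = 1.6667.
Overall: 2.6667 × 0.66667 × 1.6667 = 2.963.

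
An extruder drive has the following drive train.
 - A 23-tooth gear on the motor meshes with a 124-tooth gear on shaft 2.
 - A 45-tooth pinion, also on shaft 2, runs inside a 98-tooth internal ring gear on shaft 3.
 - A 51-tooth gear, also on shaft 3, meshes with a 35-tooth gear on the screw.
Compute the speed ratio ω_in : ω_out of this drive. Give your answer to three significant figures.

8.06

Each stage contributes driven/driver: gear mesh 124/23 = 5.3913, internal gear 98/45 = 2.1778, gear mesh 35/51 = 0.68627.
Overall: 5.3913 × 2.1778 × 0.68627 = 8.0576.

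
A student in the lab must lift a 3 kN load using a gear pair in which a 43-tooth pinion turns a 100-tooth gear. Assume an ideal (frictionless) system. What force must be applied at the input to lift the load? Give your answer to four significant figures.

1.290 kN

Gear pair MA = 100/43 = 2.3256.
Effort = load / MA = 3 / 2.3256 = 1.29 kN.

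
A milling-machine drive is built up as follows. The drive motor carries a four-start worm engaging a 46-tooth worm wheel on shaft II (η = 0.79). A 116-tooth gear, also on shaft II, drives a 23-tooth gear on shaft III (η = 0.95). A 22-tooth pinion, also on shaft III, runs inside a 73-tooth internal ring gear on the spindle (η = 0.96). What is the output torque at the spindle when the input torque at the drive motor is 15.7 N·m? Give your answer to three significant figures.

Worm: ratio = 46/4 = 11.5; torque at shaft II = 15.7 × 11.5 × 0.79 = 142.63 N·m.
Gear mesh: ratio = 23/116 = 0.19828; torque at shaft III = 142.63 × 0.19828 × 0.95 = 26.867 N·m.
Internal gear: ratio = 73/22 = 3.3182; torque at the spindle = 26.867 × 3.3182 × 0.96 = 85.583 N·m.

85.6 N·m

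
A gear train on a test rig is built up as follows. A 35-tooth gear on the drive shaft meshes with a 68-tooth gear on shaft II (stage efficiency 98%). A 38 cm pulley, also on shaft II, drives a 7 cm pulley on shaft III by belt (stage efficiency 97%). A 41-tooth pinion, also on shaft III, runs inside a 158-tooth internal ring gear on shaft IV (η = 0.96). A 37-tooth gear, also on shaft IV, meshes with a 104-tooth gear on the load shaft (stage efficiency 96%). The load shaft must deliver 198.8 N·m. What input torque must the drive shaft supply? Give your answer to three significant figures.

58.5 N·m

Overall ratio R = 1.9429 × 0.18421 × 3.8537 × 2.8108 = 3.8767; overall efficiency η = 0.98 × 0.97 × 0.96 × 0.96 = 0.8761.
Input torque = output torque / (R × η) = 198.8 / (3.8767 × 0.8761) = 58.535 N·m.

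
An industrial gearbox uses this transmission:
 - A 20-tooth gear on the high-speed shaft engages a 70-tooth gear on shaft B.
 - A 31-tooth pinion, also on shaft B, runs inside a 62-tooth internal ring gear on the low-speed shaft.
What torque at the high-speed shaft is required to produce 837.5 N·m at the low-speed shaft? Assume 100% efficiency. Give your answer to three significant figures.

120 N·m

Overall ratio R = 3.5 × 2 = 7.
Input torque = output torque / R = 837.5 / 7 = 119.64 N·m.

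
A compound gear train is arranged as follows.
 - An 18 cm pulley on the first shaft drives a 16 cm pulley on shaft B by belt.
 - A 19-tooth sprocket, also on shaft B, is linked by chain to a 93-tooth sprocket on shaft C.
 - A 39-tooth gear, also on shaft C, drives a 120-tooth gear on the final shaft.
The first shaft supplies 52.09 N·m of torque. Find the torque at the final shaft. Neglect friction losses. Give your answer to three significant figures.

belt 16/18 = 0.88889 → τ = 52.09·0.88889 = 46.302 N·m
chain 93/19 = 4.8947 → τ = 46.302·4.8947 = 226.64 N·m
gear mesh 120/39 = 3.0769 → τ = 226.64·3.0769 = 697.35 N·m

697 N·m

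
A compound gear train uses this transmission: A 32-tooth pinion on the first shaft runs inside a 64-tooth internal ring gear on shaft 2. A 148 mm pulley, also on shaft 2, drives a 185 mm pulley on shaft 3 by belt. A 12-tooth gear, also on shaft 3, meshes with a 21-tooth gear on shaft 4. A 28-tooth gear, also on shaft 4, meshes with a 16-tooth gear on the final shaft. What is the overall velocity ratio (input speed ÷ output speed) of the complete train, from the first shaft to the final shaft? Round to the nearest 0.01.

Each stage contributes driven/driver: internal gear 64/32 = 2, belt 185/148 = 1.25, gear mesh 21/12 = 1.75, gear mesh 16/28 = 0.57143.
Overall: 2 × 1.25 × 1.75 × 0.57143 = 2.5.

2.50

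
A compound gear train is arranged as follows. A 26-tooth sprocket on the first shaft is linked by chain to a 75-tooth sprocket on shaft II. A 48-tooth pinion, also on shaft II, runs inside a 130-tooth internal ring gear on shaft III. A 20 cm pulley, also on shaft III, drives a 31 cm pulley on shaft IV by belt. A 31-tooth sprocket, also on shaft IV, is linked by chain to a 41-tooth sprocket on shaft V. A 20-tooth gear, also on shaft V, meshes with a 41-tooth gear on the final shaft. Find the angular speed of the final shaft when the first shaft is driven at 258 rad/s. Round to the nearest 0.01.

7.86 rad/s

Chain: ratio = 75/26 = 2.8846, so shaft II turns at 258 / 2.8846 = 89.44 rad/s.
Internal gear: ratio = 130/48 = 2.7083, so shaft III turns at 89.44 / 2.7083 = 33.024 rad/s.
Belt: ratio = 31/20 = 1.55, so shaft IV turns at 33.024 / 1.55 = 21.306 rad/s.
Chain: ratio = 41/31 = 1.3226, so shaft V turns at 21.306 / 1.3226 = 16.109 rad/s.
Gear mesh: ratio = 41/20 = 2.05, so the final shaft turns at 16.109 / 2.05 = 7.8582 rad/s.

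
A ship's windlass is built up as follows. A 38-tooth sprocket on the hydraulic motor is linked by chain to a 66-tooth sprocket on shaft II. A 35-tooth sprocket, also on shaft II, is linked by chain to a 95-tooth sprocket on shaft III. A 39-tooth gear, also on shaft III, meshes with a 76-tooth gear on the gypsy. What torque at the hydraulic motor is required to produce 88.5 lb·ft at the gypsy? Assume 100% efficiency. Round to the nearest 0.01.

Overall ratio R = 1.7368 × 2.7143 × 1.9487 = 9.1868.
Input torque = output torque / R = 88.5 / 9.1868 = 9.6334 lb·ft.

9.63 lb·ft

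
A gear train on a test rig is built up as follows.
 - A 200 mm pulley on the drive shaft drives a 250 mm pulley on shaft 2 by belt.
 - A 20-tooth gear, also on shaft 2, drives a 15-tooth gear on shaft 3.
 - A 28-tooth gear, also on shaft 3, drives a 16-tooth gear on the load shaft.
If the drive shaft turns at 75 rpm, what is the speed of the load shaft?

140 rpm

Belt: ratio = 250/200 = 1.25, so shaft 2 turns at 75 / 1.25 = 60 rpm.
Gear mesh: ratio = 15/20 = 0.75, so shaft 3 turns at 60 / 0.75 = 80 rpm.
Gear mesh: ratio = 16/28 = 0.57143, so the load shaft turns at 80 / 0.57143 = 140 rpm.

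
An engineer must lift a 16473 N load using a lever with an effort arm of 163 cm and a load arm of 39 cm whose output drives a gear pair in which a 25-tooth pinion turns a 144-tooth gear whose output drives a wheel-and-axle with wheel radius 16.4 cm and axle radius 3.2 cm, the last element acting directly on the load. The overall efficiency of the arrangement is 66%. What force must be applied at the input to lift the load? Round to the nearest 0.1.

Lever MA = effort arm / load arm = 163/39 = 4.1795.
Gear pair MA = 144/25 = 5.76.
Wheel-and-axle MA = R/r = 16.4/3.2 = 5.125.
Combined ideal MA = 4.1795 × 5.76 × 5.125 = 123.38.
Actual MA = 123.38 × 0.66 = 81.43.
Effort = load / actual MA = 16473 / 81.43 = 202.3 N.

202.3 N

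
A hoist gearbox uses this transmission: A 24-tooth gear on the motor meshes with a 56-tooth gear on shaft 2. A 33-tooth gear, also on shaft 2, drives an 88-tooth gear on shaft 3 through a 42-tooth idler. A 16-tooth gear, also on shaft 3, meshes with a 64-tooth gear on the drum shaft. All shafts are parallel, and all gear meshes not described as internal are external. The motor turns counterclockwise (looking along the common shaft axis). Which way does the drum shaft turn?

the motor → shaft 2: external mesh, 1 reversal → CW.
shaft 2 → shaft 3: driver → idler → driven is 2 external meshes, 2 reversals → CW.
shaft 3 → the drum shaft: external mesh, 1 reversal → CCW.
4 reversals in total — an even number — so the drum shaft turns the same way as the motor.

counterclockwise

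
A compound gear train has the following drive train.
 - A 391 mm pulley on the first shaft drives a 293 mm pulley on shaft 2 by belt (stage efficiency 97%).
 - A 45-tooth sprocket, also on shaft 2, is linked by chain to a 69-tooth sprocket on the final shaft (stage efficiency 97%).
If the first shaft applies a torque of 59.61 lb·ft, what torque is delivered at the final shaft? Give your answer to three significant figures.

64.4 lb·ft

belt 293/391 = 0.74936 → τ = 59.61·0.74936·0.97 = 43.329 lb·ft
chain 69/45 = 1.5333 → τ = 43.329·1.5333·0.97 = 64.445 lb·ft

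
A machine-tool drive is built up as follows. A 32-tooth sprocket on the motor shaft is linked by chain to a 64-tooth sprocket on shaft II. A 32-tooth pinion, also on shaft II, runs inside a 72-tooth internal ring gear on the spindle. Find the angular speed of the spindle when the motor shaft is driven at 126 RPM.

Chain: ratio = 64/32 = 2, so shaft II turns at 126 / 2 = 63 RPM.
Internal gear: ratio = 72/32 = 2.25, so the spindle turns at 63 / 2.25 = 28 RPM.

28 RPM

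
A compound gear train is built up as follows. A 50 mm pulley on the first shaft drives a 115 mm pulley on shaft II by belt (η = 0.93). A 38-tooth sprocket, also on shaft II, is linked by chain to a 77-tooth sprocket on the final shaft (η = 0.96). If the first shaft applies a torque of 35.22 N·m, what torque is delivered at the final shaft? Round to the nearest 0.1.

After the belt (115/50): 35.22 × 2.3 × 0.93 = 75.336 N·m
After the chain (77/38): 75.336 × 2.0263 × 0.96 = 146.55 N·m

146.5 N·m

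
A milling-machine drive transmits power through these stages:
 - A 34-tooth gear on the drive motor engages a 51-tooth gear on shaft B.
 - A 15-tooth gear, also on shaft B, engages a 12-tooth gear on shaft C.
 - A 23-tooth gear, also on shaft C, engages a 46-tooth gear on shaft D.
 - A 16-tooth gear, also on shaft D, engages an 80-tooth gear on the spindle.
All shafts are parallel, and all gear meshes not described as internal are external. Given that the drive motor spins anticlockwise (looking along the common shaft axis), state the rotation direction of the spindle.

the drive motor → shaft B: external mesh, 1 reversal → CW.
shaft B → shaft C: external mesh, 1 reversal → CCW.
shaft C → shaft D: external mesh, 1 reversal → CW.
shaft D → the spindle: external mesh, 1 reversal → CCW.
4 reversals in total — an even number — so the spindle turns the same way as the drive motor.

anticlockwise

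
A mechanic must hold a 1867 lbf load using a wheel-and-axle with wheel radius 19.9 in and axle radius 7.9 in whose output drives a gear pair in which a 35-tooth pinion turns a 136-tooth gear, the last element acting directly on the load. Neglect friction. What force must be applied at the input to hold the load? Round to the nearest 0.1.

Wheel-and-axle MA = R/r = 19.9/7.9 = 2.519.
Gear pair MA = 136/35 = 3.8857.
Combined ideal MA = 2.519 × 3.8857 = 9.7881.
Effort = load / MA = 1867 / 9.7881 = 190.74 lbf.

190.7 lbf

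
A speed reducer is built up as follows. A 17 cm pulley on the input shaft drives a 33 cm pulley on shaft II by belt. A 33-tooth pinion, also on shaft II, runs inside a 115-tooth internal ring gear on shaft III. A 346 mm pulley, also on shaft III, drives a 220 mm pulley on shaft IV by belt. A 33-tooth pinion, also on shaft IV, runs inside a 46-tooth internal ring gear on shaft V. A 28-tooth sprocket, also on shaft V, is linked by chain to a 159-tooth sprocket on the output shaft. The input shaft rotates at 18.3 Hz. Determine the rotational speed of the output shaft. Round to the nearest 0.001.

Belt: ratio = 33/17 = 1.9412, so shaft II turns at 18.3 / 1.9412 = 9.4273 Hz.
Internal gear: ratio = 115/33 = 3.4848, so shaft III turns at 9.4273 / 3.4848 = 2.7052 Hz.
Belt: ratio = 220/346 = 0.63584, so shaft IV turns at 2.7052 / 0.63584 = 4.2546 Hz.
Internal gear: ratio = 46/33 = 1.3939, so shaft V turns at 4.2546 / 1.3939 = 3.0522 Hz.
Chain: ratio = 159/28 = 5.6786, so the output shaft turns at 3.0522 / 5.6786 = 0.53749 Hz.

0.537 Hz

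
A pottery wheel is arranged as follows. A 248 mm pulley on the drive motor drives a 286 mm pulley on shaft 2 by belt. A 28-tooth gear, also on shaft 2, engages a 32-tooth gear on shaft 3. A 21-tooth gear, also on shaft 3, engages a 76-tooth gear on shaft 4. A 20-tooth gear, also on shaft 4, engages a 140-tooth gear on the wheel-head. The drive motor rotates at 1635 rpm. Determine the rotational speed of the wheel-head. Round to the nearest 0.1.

49.0 rpm

the drive motor → shaft 2 (belt, 286/248): 1635 ÷ 1.1532 = 1417.8 rpm
shaft 2 → shaft 3 (gear mesh, 32/28): 1417.8 ÷ 1.1429 = 1240.5 rpm
shaft 3 → shaft 4 (gear mesh, 76/21): 1240.5 ÷ 3.619 = 342.78 rpm
shaft 4 → the wheel-head (gear mesh, 140/20): 342.78 ÷ 7 = 48.969 rpm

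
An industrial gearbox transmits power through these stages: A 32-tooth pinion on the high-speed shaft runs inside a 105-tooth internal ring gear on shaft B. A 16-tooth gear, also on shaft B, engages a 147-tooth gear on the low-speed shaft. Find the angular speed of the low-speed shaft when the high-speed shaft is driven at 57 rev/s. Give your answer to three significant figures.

1.89 rev/s

Internal gear: ratio = 105/32 = 3.2812, so shaft B turns at 57 / 3.2812 = 17.371 rev/s.
Gear mesh: ratio = 147/16 = 9.1875, so the low-speed shaft turns at 17.371 / 9.1875 = 1.8908 rev/s.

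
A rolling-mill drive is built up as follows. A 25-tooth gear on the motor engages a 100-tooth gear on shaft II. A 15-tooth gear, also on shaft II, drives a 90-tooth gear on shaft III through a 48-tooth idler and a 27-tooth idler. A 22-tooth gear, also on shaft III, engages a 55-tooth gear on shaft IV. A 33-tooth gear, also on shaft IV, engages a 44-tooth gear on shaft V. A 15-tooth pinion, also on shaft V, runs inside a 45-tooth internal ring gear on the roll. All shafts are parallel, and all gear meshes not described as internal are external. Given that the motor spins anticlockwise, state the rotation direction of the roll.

anticlockwise

the motor → shaft II: external mesh, 1 reversal → CW.
shaft II → shaft III: driver → idler → idler → driven is 3 external meshes, 3 reversals → CCW.
shaft III → shaft IV: external mesh, 1 reversal → CW.
shaft IV → shaft V: external mesh, 1 reversal → CCW.
shaft V → the roll: internal mesh, same direction → CCW.
6 reversals in total — an even number — so the roll turns the same way as the motor.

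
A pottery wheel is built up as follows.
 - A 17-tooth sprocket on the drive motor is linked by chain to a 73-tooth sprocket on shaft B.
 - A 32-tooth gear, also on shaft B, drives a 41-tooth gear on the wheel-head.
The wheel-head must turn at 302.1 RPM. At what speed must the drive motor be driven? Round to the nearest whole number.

Overall ratio R = 4.2941 × 1.2812 = 5.5018.
Required input speed = output speed × R = 302.1 × 5.5018 = 1662.1 RPM.

1662 RPM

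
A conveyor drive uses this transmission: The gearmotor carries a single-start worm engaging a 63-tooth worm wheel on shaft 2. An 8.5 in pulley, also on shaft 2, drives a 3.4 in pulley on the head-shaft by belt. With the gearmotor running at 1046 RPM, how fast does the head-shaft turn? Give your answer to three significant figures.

41.5 RPM

worm 63/1 = 63 → 1046/63 = 16.603 RPM
belt 3.4/8.5 = 0.4 → 16.603/0.4 = 41.508 RPM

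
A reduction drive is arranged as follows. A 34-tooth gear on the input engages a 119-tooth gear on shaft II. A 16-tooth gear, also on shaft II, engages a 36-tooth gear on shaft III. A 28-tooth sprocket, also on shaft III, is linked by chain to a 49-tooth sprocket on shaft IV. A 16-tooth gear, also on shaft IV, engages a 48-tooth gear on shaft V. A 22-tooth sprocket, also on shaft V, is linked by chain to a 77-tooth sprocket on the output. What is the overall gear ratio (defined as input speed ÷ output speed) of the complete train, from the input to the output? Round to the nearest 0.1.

Each stage contributes driven/driver: gear mesh 119/34 = 3.5, gear mesh 36/16 = 2.25, chain 49/28 = 1.75, gear mesh 48/16 = 3, chain 77/22 = 3.5.
Overall: 3.5 × 2.25 × 1.75 × 3 × 3.5 = 144.7.

144.7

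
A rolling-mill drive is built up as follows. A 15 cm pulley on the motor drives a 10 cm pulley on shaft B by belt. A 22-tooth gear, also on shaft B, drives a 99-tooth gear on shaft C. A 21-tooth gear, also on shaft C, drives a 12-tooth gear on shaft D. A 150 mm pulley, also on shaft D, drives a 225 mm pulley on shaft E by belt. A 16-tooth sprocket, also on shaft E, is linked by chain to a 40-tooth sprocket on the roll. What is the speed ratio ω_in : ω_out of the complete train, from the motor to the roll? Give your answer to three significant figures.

6.43

Each stage contributes driven/driver: belt 10/15 = 0.66667, gear mesh 99/22 = 4.5, gear mesh 12/21 = 0.57143, belt 225/150 = 1.5, chain 40/16 = 2.5.
Overall: 0.66667 × 4.5 × 0.57143 × 1.5 × 2.5 = 6.4286.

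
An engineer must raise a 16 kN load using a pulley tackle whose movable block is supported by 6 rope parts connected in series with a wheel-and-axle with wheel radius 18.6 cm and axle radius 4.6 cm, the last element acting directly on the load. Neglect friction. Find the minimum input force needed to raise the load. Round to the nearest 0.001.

Block-and-tackle MA = number of supporting rope parts = 6.
Wheel-and-axle MA = R/r = 18.6/4.6 = 4.0435.
Combined ideal MA = 6 × 4.0435 = 24.261.
Effort = load / MA = 16 / 24.261 = 0.6595 kN.

0.659 kN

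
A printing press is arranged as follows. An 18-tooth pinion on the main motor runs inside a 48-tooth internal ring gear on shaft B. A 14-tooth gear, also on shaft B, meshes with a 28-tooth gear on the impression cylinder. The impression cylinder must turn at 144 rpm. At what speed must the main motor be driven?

Overall ratio R = 2.6667 × 2 = 5.3333.
Required input speed = output speed × R = 144 × 5.3333 = 768 rpm.

768 rpm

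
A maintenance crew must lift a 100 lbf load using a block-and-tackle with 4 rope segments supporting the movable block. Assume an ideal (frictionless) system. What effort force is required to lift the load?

25 lbf

Block-and-tackle MA = number of supporting rope parts = 4.
Effort = load / MA = 100 / 4 = 25 lbf.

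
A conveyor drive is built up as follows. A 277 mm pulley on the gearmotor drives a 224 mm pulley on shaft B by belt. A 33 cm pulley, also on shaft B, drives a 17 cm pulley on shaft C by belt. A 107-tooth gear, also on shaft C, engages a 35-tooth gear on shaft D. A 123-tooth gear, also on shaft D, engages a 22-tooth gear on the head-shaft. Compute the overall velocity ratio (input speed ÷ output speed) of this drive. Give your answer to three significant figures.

Each stage contributes driven/driver: belt 224/277 = 0.80866, belt 17/33 = 0.51515, gear mesh 35/107 = 0.3271, gear mesh 22/123 = 0.17886.
Overall: 0.80866 × 0.51515 × 0.3271 × 0.17886 = 0.024373.

0.0244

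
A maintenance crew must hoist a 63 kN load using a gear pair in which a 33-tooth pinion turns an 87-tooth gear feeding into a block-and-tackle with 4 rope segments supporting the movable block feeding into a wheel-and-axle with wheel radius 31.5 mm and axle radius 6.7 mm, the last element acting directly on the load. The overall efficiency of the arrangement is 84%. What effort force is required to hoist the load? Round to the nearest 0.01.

Gear pair MA = 87/33 = 2.6364.
Block-and-tackle MA = number of supporting rope parts = 4.
Wheel-and-axle MA = R/r = 31.5/6.7 = 4.7015.
Combined ideal MA = 2.6364 × 4 × 4.7015 = 49.579.
Actual MA = 49.579 × 0.84 = 41.647.
Effort = load / actual MA = 63 / 41.647 = 1.5127 kN.

1.51 kN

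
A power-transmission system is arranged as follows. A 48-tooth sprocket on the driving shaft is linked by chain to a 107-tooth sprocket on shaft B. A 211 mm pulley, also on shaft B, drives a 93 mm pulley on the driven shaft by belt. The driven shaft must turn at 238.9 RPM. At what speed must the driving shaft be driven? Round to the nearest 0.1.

Overall ratio R = 2.2292 × 0.44076 = 0.98252.
Required input speed = output speed × R = 238.9 × 0.98252 = 234.72 RPM.

234.7 RPM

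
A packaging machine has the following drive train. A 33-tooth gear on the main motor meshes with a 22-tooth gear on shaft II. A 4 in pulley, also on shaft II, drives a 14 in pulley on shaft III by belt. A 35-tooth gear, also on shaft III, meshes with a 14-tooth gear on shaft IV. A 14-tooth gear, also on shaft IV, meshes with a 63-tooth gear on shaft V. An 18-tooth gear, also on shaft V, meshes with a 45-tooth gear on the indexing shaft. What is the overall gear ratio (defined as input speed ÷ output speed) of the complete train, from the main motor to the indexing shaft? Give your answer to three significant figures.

10.5

Each stage contributes driven/driver: gear mesh 22/33 = 0.66667, belt 14/4 = 3.5, gear mesh 14/35 = 0.4, gear mesh 63/14 = 4.5, gear mesh 45/18 = 2.5.
Overall: 0.66667 × 3.5 × 0.4 × 4.5 × 2.5 = 10.5.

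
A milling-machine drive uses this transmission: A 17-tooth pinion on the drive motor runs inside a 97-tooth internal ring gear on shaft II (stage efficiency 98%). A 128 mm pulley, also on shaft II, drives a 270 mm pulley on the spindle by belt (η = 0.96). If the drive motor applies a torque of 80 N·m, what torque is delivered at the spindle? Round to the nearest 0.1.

905.9 N·m

Internal gear: ratio = 97/17 = 5.7059; torque at shaft II = 80 × 5.7059 × 0.98 = 447.34 N·m.
Belt: ratio = 270/128 = 2.1094; torque at the spindle = 447.34 × 2.1094 × 0.96 = 905.87 N·m.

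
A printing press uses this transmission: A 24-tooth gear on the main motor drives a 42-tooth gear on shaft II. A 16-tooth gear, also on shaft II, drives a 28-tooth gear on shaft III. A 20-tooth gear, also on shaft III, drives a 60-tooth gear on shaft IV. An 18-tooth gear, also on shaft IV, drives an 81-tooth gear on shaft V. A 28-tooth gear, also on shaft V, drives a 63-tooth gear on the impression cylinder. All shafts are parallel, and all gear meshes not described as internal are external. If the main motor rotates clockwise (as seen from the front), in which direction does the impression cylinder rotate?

the main motor → shaft II: external mesh, 1 reversal → CCW.
shaft II → shaft III: external mesh, 1 reversal → CW.
shaft III → shaft IV: external mesh, 1 reversal → CCW.
shaft IV → shaft V: external mesh, 1 reversal → CW.
shaft V → the impression cylinder: external mesh, 1 reversal → CCW.
5 reversals in total — an odd number — so the impression cylinder turns opposite to the main motor.

anticlockwise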